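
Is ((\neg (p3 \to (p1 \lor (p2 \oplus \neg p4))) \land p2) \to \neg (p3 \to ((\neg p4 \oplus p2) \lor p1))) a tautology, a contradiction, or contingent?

tautology

p1 | p2 | p3 | p4 || φ
1  | 1  | 1  | 1  || 1
1  | 1  | 1  | 0  || 1
1  | 1  | 0  | 1  || 1
1  | 1  | 0  | 0  || 1
1  | 0  | 1  | 1  || 1
1  | 0  | 1  | 0  || 1
1  | 0  | 0  | 1  || 1
1  | 0  | 0  | 0  || 1
0  | 1  | 1  | 1  || 1
0  | 1  | 1  | 0  || 1
0  | 1  | 0  | 1  || 1
0  | 1  | 0  | 0  || 1
0  | 0  | 1  | 1  || 1
0  | 0  | 1  | 0  || 1
0  | 0  | 0  | 1  || 1
0  | 0  | 0  | 0  || 1
Every row is 1, so the formula is a tautology.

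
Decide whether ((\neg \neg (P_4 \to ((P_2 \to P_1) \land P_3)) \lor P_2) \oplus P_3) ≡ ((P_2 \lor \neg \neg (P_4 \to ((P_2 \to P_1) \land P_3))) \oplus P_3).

P_1 | P_2 | P_3 | P_4 || φ | ψ
 T  |  T  |  T  |  T  || F | F
 T  |  T  |  T  |  F  || F | F
 T  |  T  |  F  |  T  || T | T
 T  |  T  |  F  |  F  || T | T
 T  |  F  |  T  |  T  || F | F
 T  |  F  |  T  |  F  || F | F
 T  |  F  |  F  |  T  || F | F
 T  |  F  |  F  |  F  || T | T
 F  |  T  |  T  |  T  || F | F
 F  |  T  |  T  |  F  || F | F
 F  |  T  |  F  |  T  || T | T
 F  |  T  |  F  |  F  || T | T
 F  |  F  |  T  |  T  || F | F
 F  |  F  |  T  |  F  || F | F
 F  |  F  |  F  |  T  || F | F
 F  |  F  |  F  |  F  || T | T
The columns for φ and ψ agree on every row, so they are logically equivalent.

equivalent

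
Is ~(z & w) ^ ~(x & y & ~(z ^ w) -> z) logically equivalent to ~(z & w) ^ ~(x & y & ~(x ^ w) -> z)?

not equivalent

x | y | z | w || φ | ψ
1 | 1 | 1 | 1 || 0 | 0
1 | 1 | 1 | 0 || 1 | 1
1 | 1 | 0 | 1 || 1 | 0
1 | 1 | 0 | 0 || 0 | 1
1 | 0 | 1 | 1 || 0 | 0
1 | 0 | 1 | 0 || 1 | 1
1 | 0 | 0 | 1 || 1 | 1
1 | 0 | 0 | 0 || 1 | 1
0 | 1 | 1 | 1 || 0 | 0
0 | 1 | 1 | 0 || 1 | 1
0 | 1 | 0 | 1 || 1 | 1
0 | 1 | 0 | 0 || 1 | 1
0 | 0 | 1 | 1 || 0 | 0
0 | 0 | 1 | 0 || 1 | 1
0 | 0 | 0 | 1 || 1 | 1
0 | 0 | 0 | 0 || 1 | 1
The columns differ at x=1, y=1, z=0, w=1 (φ=1, ψ=0), so they are not equivalent.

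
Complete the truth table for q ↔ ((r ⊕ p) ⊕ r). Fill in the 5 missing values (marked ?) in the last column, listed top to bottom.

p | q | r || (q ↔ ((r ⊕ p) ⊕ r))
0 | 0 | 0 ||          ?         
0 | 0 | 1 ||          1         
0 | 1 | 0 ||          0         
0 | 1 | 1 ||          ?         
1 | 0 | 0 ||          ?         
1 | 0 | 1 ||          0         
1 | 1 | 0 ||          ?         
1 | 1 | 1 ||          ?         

Row p=0, q=0, r=0: ((r ⊕ p) ⊕ r) = 0, so (q ↔ ((r ⊕ p) ⊕ r)) = 1.
Row p=0, q=1, r=1: ((r ⊕ p) ⊕ r) = 0, so (q ↔ ((r ⊕ p) ⊕ r)) = 0.
Row p=1, q=0, r=0: ((r ⊕ p) ⊕ r) = 1, so (q ↔ ((r ⊕ p) ⊕ r)) = 0.
Row p=1, q=1, r=0: ((r ⊕ p) ⊕ r) = 1, so (q ↔ ((r ⊕ p) ⊕ r)) = 1.
Row p=1, q=1, r=1: ((r ⊕ p) ⊕ r) = 1, so (q ↔ ((r ⊕ p) ⊕ r)) = 1.

1, 0, 0, 1, 1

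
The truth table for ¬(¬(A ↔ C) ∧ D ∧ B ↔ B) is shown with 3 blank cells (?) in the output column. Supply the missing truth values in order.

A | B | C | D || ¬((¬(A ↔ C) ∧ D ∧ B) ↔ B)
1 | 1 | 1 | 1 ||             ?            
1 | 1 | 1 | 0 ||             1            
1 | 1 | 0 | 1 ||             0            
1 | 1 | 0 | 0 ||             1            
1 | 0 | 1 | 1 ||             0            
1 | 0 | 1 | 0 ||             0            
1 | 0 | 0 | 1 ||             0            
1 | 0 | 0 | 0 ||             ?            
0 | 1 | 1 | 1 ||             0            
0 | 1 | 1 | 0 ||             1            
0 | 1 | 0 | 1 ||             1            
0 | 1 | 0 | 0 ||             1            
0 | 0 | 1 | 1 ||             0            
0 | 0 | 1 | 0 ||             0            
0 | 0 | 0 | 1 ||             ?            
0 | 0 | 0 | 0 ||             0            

1, 0, 0

Row A=1, B=1, C=1, D=1: (¬(A ↔ C) ∧ D ∧ B) = 0, (¬(A ↔ C) ∧ D ∧ B ↔ B) = 0, so ¬((¬(A ↔ C) ∧ D ∧ B) ↔ B) = 1.
Row A=1, B=0, C=0, D=0: (¬(A ↔ C) ∧ D ∧ B) = 0, (¬(A ↔ C) ∧ D ∧ B ↔ B) = 1, so ¬((¬(A ↔ C) ∧ D ∧ B) ↔ B) = 0.
Row A=0, B=0, C=0, D=1: (¬(A ↔ C) ∧ D ∧ B) = 0, (¬(A ↔ C) ∧ D ∧ B ↔ B) = 1, so ¬((¬(A ↔ C) ∧ D ∧ B) ↔ B) = 0.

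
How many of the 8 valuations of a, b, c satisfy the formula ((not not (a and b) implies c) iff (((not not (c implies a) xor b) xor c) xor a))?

3

a | b | c | (a and b) | not (a and b) | not not (a and b) | (c implies a) | not (c implies a) | not not (c implies a) | φ
- | - | - | --------- | ------------- | ----------------- | ------------- | ----------------- | --------------------- | -
T | T | T |     T     |       F       |         T         |       T       |         F         |           T           | F
T | T | F |     T     |       F       |         T         |       T       |         F         |           T           | F
T | F | T |     F     |       T       |         F         |       T       |         F         |           T           | T
T | F | F |     F     |       T       |         F         |       T       |         F         |           T           | F
F | T | T |     F     |       T       |         F         |       F       |         T         |           F           | F
F | T | F |     F     |       T       |         F         |       T       |         F         |           T           | F
F | F | T |     F     |       T       |         F         |       F       |         T         |           F           | T
F | F | F |     F     |       T       |         F         |       T       |         F         |           T           | T
The formula is true on 3 of the 8 rows.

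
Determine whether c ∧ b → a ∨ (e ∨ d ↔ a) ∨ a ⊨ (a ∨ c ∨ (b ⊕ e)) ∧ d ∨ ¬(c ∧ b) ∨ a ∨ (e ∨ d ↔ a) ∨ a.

yes

a | b | c | d | e || φ | ψ
F | F | F | F | F || T | T
F | F | F | F | T || T | T
F | F | F | T | F || T | T
F | F | F | T | T || T | T
F | F | T | F | F || T | T
F | F | T | F | T || T | T
F | F | T | T | F || T | T
F | F | T | T | T || T | T
F | T | F | F | F || T | T
F | T | F | F | T || T | T
F | T | F | T | F || T | T
F | T | F | T | T || T | T
F | T | T | F | F || T | T
F | T | T | F | T || F | F
F | T | T | T | F || F | T
F | T | T | T | T || F | T
T | F | F | F | F || T | T
T | F | F | F | T || T | T
T | F | F | T | F || T | T
T | F | F | T | T || T | T
T | F | T | F | F || T | T
T | F | T | F | T || T | T
T | F | T | T | F || T | T
T | F | T | T | T || T | T
T | T | F | F | F || T | T
T | T | F | F | T || T | T
T | T | F | T | F || T | T
T | T | F | T | T || T | T
T | T | T | F | F || T | T
T | T | T | F | T || T | T
T | T | T | T | F || T | T
T | T | T | T | T || T | T
In every row where φ is true, ψ is also true, so φ ⊨ ψ.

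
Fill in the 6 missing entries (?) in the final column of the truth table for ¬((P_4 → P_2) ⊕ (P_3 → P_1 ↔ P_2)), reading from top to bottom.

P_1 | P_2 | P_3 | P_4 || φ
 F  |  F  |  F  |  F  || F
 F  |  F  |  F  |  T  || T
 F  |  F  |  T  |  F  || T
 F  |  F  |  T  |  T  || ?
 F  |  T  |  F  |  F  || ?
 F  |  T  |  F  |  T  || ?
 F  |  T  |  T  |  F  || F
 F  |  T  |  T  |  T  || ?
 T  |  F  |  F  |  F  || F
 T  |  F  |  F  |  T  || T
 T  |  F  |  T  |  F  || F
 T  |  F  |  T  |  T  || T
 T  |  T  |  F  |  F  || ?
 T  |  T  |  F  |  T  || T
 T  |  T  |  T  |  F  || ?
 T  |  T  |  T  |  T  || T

F, T, T, F, T, T

Row P_1=F, P_2=F, P_3=T, P_4=T: (P_4 → P_2) = F, (P_3 → P_1 ↔ P_2) = T, ((P_4 → P_2) ⊕ (P_3 → P_1 ↔ P_2)) = T, so the formula = F.
Row P_1=F, P_2=T, P_3=F, P_4=F: (P_4 → P_2) = T, (P_3 → P_1 ↔ P_2) = T, ((P_4 → P_2) ⊕ (P_3 → P_1 ↔ P_2)) = F, so the formula = T.
Row P_1=F, P_2=T, P_3=F, P_4=T: (P_4 → P_2) = T, (P_3 → P_1 ↔ P_2) = T, ((P_4 → P_2) ⊕ (P_3 → P_1 ↔ P_2)) = F, so the formula = T.
Row P_1=F, P_2=T, P_3=T, P_4=T: (P_4 → P_2) = T, (P_3 → P_1 ↔ P_2) = F, ((P_4 → P_2) ⊕ (P_3 → P_1 ↔ P_2)) = T, so the formula = F.
Row P_1=T, P_2=T, P_3=F, P_4=F: (P_4 → P_2) = T, (P_3 → P_1 ↔ P_2) = T, ((P_4 → P_2) ⊕ (P_3 → P_1 ↔ P_2)) = F, so the formula = T.
Row P_1=T, P_2=T, P_3=T, P_4=F: (P_4 → P_2) = T, (P_3 → P_1 ↔ P_2) = T, ((P_4 → P_2) ⊕ (P_3 → P_1 ↔ P_2)) = F, so the formula = T.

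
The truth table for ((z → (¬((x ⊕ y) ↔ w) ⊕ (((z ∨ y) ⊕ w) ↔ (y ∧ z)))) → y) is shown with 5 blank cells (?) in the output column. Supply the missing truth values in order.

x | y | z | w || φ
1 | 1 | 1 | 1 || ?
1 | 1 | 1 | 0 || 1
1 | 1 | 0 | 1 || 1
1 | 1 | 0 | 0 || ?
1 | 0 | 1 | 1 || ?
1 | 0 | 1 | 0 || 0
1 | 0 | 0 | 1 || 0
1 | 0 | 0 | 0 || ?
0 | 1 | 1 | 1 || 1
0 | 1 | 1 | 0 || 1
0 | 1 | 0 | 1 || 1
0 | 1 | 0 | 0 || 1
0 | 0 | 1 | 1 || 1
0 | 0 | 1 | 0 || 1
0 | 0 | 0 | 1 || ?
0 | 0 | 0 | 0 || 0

1, 1, 0, 0, 0

Row x=1, y=1, z=1, w=1: (z → (¬((x ⊕ y) ↔ w) ⊕ (((z ∨ y) ⊕ w) ↔ (y ∧ z)))) = 1, so the formula = 1.
Row x=1, y=1, z=0, w=0: (z → (¬((x ⊕ y) ↔ w) ⊕ (((z ∨ y) ⊕ w) ↔ (y ∧ z)))) = 1, so the formula = 1.
Row x=1, y=0, z=1, w=1: (z → (¬((x ⊕ y) ↔ w) ⊕ (((z ∨ y) ⊕ w) ↔ (y ∧ z)))) = 1, so the formula = 0.
Row x=1, y=0, z=0, w=0: (z → (¬((x ⊕ y) ↔ w) ⊕ (((z ∨ y) ⊕ w) ↔ (y ∧ z)))) = 1, so the formula = 0.
Row x=0, y=0, z=0, w=1: (z → (¬((x ⊕ y) ↔ w) ⊕ (((z ∨ y) ⊕ w) ↔ (y ∧ z)))) = 1, so the formula = 0.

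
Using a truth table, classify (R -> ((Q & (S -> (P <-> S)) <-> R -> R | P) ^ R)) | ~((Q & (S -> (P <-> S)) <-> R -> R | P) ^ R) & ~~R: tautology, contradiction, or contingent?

P | Q | R | S | φ
- | - | - | - | -
1 | 1 | 1 | 1 | 1
1 | 1 | 1 | 0 | 1
1 | 1 | 0 | 1 | 1
1 | 1 | 0 | 0 | 1
1 | 0 | 1 | 1 | 1
1 | 0 | 1 | 0 | 1
1 | 0 | 0 | 1 | 1
1 | 0 | 0 | 0 | 1
0 | 1 | 1 | 1 | 1
0 | 1 | 1 | 0 | 1
0 | 1 | 0 | 1 | 1
0 | 1 | 0 | 0 | 1
0 | 0 | 1 | 1 | 1
0 | 0 | 1 | 0 | 1
0 | 0 | 0 | 1 | 1
0 | 0 | 0 | 0 | 1
Every row is 1, so the formula is a tautology.

tautology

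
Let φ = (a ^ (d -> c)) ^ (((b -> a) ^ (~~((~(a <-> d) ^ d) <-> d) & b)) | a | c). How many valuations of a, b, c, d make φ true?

a  b  c  d     (d -> c)  (a ^ (d -> c))  (b -> a)  (a <-> d)  ~(a <-> d)  (~(a <-> d) ^ d)  ((~(a <-> d) ^ d) <-> d)  ~((~(a <-> d) ^ d) <-> d)  ~~((~(a <-> d) ^ d) <-> d)  (a | c)  φ
0  0  0  0        1            1            1          1          0              0                     1                          0                          1                  0     0
0  0  0  1        0            0            1          0          1              0                     0                          1                          0                  0     1
0  0  1  0        1            1            1          1          0              0                     1                          0                          1                  1     0
0  0  1  1        1            1            1          0          1              0                     0                          1                          0                  1     0
0  1  0  0        1            1            0          1          0              0                     1                          0                          1                  0     0
0  1  0  1        0            0            0          0          1              0                     0                          1                          0                  0     0
0  1  1  0        1            1            0          1          0              0                     1                          0                          1                  1     0
0  1  1  1        1            1            0          0          1              0                     0                          1                          0                  1     0
1  0  0  0        1            0            1          0          1              1                     0                          1                          0                  1     1
1  0  0  1        0            1            1          1          0              1                     1                          0                          1                  1     0
1  0  1  0        1            0            1          0          1              1                     0                          1                          0                  1     1
1  0  1  1        1            0            1          1          0              1                     1                          0                          1                  1     1
1  1  0  0        1            0            1          0          1              1                     0                          1                          0                  1     1
1  1  0  1        0            1            1          1          0              1                     1                          0                          1                  1     0
1  1  1  0        1            0            1          0          1              1                     0                          1                          0                  1     1
1  1  1  1        1            0            1          1          0              1                     1                          0                          1                  1     1
The formula is true on 7 of the 16 rows.

7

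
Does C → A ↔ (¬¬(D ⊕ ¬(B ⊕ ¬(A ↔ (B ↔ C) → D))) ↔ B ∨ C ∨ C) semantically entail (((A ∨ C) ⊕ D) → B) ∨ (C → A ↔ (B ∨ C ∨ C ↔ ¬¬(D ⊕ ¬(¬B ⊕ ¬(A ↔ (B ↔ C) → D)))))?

A | B | C | D | φ | ψ
- | - | - | - | - | -
F | F | F | F | F | T
F | F | F | T | F | T
F | F | T | F | T | F
F | F | T | T | F | T
F | T | F | F | T | T
F | T | F | T | F | T
F | T | T | F | T | T
F | T | T | T | T | T
T | F | F | F | T | F
T | F | F | T | T | T
T | F | T | F | T | F
T | F | T | T | F | T
T | T | F | F | F | T
T | T | F | T | T | T
T | T | T | F | T | T
T | T | T | T | T | T
At A=F, B=F, C=T, D=F we have φ true but ψ false, so φ does not entail ψ.

no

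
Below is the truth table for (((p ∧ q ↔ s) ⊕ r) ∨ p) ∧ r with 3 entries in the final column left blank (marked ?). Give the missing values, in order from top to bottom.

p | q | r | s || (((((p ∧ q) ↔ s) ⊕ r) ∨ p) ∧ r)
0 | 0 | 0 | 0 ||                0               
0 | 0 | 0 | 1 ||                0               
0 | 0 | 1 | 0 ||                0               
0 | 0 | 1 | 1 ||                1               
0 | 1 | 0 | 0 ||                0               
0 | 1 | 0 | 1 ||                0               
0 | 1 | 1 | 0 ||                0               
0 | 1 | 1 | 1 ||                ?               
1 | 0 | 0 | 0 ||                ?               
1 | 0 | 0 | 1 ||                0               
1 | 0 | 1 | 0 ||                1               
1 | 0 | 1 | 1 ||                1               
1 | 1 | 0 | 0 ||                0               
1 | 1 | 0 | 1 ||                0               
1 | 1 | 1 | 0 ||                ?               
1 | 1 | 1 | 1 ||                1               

Row p=0, q=1, r=1, s=1: (((p ∧ q ↔ s) ⊕ r) ∨ p) = 1, so (((((p ∧ q) ↔ s) ⊕ r) ∨ p) ∧ r) = 1.
Row p=1, q=0, r=0, s=0: (((p ∧ q ↔ s) ⊕ r) ∨ p) = 1, so (((((p ∧ q) ↔ s) ⊕ r) ∨ p) ∧ r) = 0.
Row p=1, q=1, r=1, s=0: (((p ∧ q ↔ s) ⊕ r) ∨ p) = 1, so (((((p ∧ q) ↔ s) ⊕ r) ∨ p) ∧ r) = 1.

1, 0, 1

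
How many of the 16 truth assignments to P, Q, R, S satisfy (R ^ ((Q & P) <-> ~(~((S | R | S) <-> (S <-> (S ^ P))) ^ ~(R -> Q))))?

10

P | Q | R | S | φ
- | - | - | - | -
T | T | T | T | T
T | T | T | F | T
T | T | F | T | F
T | T | F | F | T
T | F | T | T | T
T | F | T | F | T
T | F | F | T | T
T | F | F | F | F
F | T | T | T | T
F | T | T | F | T
F | T | F | T | F
F | T | F | F | T
F | F | T | T | F
F | F | T | F | F
F | F | F | T | F
F | F | F | F | T
The formula is true on 10 of the 16 rows.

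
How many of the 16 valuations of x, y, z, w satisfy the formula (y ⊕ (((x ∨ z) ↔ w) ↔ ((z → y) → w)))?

x | y | z | w || φ
F | F | F | F || F
F | F | F | T || F
F | F | T | F || F
F | F | T | T || T
F | T | F | F || T
F | T | F | T || T
F | T | T | F || F
F | T | T | T || F
T | F | F | F || T
T | F | F | T || T
T | F | T | F || F
T | F | T | T || T
T | T | F | F || F
T | T | F | T || F
T | T | T | F || F
T | T | T | T || F
The formula is true on 6 of the 16 rows.

6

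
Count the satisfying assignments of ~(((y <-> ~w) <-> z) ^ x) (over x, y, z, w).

x  y  z  w  |  ~w  (y <-> ~w)  ((y <-> ~w) <-> z)  (((y <-> ~w) <-> z) ^ x)  ~(((y <-> ~w) <-> z) ^ x)
F  F  F  F  |  T       F               T                      T                          F            
F  F  F  T  |  F       T               F                      F                          T            
F  F  T  F  |  T       F               F                      F                          T            
F  F  T  T  |  F       T               T                      T                          F            
F  T  F  F  |  T       T               F                      F                          T            
F  T  F  T  |  F       F               T                      T                          F            
F  T  T  F  |  T       T               T                      T                          F            
F  T  T  T  |  F       F               F                      F                          T            
T  F  F  F  |  T       F               T                      F                          T            
T  F  F  T  |  F       T               F                      T                          F            
T  F  T  F  |  T       F               F                      T                          F            
T  F  T  T  |  F       T               T                      F                          T            
T  T  F  F  |  T       T               F                      T                          F            
T  T  F  T  |  F       F               T                      F                          T            
T  T  T  F  |  T       T               T                      F                          T            
T  T  T  T  |  F       F               F                      T                          F            
The formula is true on 8 of the 16 rows.

8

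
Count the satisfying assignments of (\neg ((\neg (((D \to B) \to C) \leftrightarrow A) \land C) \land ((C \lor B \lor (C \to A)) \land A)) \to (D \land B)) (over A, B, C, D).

A | B | C | D || (D \to B) | ((D \to B) \to C) | (C \to A) | (C \lor B \lor (C \to A)) | (D \land B) | φ
0 | 0 | 0 | 0 ||     1     |         0         |     1     |             1             |      0      | 0
0 | 0 | 0 | 1 ||     0     |         1         |     1     |             1             |      0      | 0
0 | 0 | 1 | 0 ||     1     |         1         |     0     |             1             |      0      | 0
0 | 0 | 1 | 1 ||     0     |         1         |     0     |             1             |      0      | 0
0 | 1 | 0 | 0 ||     1     |         0         |     1     |             1             |      0      | 0
0 | 1 | 0 | 1 ||     1     |         0         |     1     |             1             |      1      | 1
0 | 1 | 1 | 0 ||     1     |         1         |     0     |             1             |      0      | 0
0 | 1 | 1 | 1 ||     1     |         1         |     0     |             1             |      1      | 1
1 | 0 | 0 | 0 ||     1     |         0         |     1     |             1             |      0      | 0
1 | 0 | 0 | 1 ||     0     |         1         |     1     |             1             |      0      | 0
1 | 0 | 1 | 0 ||     1     |         1         |     1     |             1             |      0      | 0
1 | 0 | 1 | 1 ||     0     |         1         |     1     |             1             |      0      | 0
1 | 1 | 0 | 0 ||     1     |         0         |     1     |             1             |      0      | 0
1 | 1 | 0 | 1 ||     1     |         0         |     1     |             1             |      1      | 1
1 | 1 | 1 | 0 ||     1     |         1         |     1     |             1             |      0      | 0
1 | 1 | 1 | 1 ||     1     |         1         |     1     |             1             |      1      | 1
The formula is true on 4 of the 16 rows.

4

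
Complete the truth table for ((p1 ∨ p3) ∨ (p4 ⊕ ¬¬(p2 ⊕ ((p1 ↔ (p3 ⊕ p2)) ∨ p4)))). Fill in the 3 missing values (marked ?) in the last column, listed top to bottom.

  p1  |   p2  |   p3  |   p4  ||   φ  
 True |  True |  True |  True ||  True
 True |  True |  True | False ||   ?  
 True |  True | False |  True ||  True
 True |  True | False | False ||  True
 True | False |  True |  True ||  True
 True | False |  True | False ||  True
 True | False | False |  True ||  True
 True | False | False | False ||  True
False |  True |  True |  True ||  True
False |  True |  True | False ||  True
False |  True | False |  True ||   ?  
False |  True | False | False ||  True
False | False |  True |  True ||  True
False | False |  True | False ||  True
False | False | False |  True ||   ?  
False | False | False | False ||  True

Row p1=True, p2=True, p3=True, p4=False: (p1 ∨ p3) = True, (p4 ⊕ ¬¬(p2 ⊕ ((p1 ↔ (p3 ⊕ p2)) ∨ p4))) = True, so the formula = True.
Row p1=False, p2=True, p3=False, p4=True: (p1 ∨ p3) = False, (p4 ⊕ ¬¬(p2 ⊕ ((p1 ↔ (p3 ⊕ p2)) ∨ p4))) = True, so the formula = True.
Row p1=False, p2=False, p3=False, p4=True: (p1 ∨ p3) = False, (p4 ⊕ ¬¬(p2 ⊕ ((p1 ↔ (p3 ⊕ p2)) ∨ p4))) = False, so the formula = False.

True, True, False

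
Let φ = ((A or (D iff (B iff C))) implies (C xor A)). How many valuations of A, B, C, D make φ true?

A | B | C | D | (B iff C) | (D iff (B iff C)) | (A or (D iff (B iff C))) | (C xor A) | φ
- | - | - | - | --------- | ----------------- | ------------------------ | --------- | -
F | F | F | F |     T     |         F         |            F             |     F     | T
F | F | F | T |     T     |         T         |            T             |     F     | F
F | F | T | F |     F     |         T         |            T             |     T     | T
F | F | T | T |     F     |         F         |            F             |     T     | T
F | T | F | F |     F     |         T         |            T             |     F     | F
F | T | F | T |     F     |         F         |            F             |     F     | T
F | T | T | F |     T     |         F         |            F             |     T     | T
F | T | T | T |     T     |         T         |            T             |     T     | T
T | F | F | F |     T     |         F         |            T             |     T     | T
T | F | F | T |     T     |         T         |            T             |     T     | T
T | F | T | F |     F     |         T         |            T             |     F     | F
T | F | T | T |     F     |         F         |            T             |     F     | F
T | T | F | F |     F     |         T         |            T             |     T     | T
T | T | F | T |     F     |         F         |            T             |     T     | T
T | T | T | F |     T     |         F         |            T             |     F     | F
T | T | T | T |     T     |         T         |            T             |     F     | F
The formula is true on 10 of the 16 rows.

10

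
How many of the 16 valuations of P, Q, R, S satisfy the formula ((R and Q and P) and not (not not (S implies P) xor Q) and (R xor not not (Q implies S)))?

1

P | Q | R | S | (R and Q and P) | (S implies P) | not (S implies P) | not not (S implies P) | (Q implies S) | not (Q implies S) | not not (Q implies S) | φ
- | - | - | - | --------------- | ------------- | ----------------- | --------------------- | ------------- | ----------------- | --------------------- | -
1 | 1 | 1 | 1 |        1        |       1       |         0         |           1           |       1       |         0         |           1           | 0
1 | 1 | 1 | 0 |        1        |       1       |         0         |           1           |       0       |         1         |           0           | 1
1 | 1 | 0 | 1 |        0        |       1       |         0         |           1           |       1       |         0         |           1           | 0
1 | 1 | 0 | 0 |        0        |       1       |         0         |           1           |       0       |         1         |           0           | 0
1 | 0 | 1 | 1 |        0        |       1       |         0         |           1           |       1       |         0         |           1           | 0
1 | 0 | 1 | 0 |        0        |       1       |         0         |           1           |       1       |         0         |           1           | 0
1 | 0 | 0 | 1 |        0        |       1       |         0         |           1           |       1       |         0         |           1           | 0
1 | 0 | 0 | 0 |        0        |       1       |         0         |           1           |       1       |         0         |           1           | 0
0 | 1 | 1 | 1 |        0        |       0       |         1         |           0           |       1       |         0         |           1           | 0
0 | 1 | 1 | 0 |        0        |       1       |         0         |           1           |       0       |         1         |           0           | 0
0 | 1 | 0 | 1 |        0        |       0       |         1         |           0           |       1       |         0         |           1           | 0
0 | 1 | 0 | 0 |        0        |       1       |         0         |           1           |       0       |         1         |           0           | 0
0 | 0 | 1 | 1 |        0        |       0       |         1         |           0           |       1       |         0         |           1           | 0
0 | 0 | 1 | 0 |        0        |       1       |         0         |           1           |       1       |         0         |           1           | 0
0 | 0 | 0 | 1 |        0        |       0       |         1         |           0           |       1       |         0         |           1           | 0
0 | 0 | 0 | 0 |        0        |       1       |         0         |           1           |       1       |         0         |           1           | 0
The formula is true on 1 of the 16 rows.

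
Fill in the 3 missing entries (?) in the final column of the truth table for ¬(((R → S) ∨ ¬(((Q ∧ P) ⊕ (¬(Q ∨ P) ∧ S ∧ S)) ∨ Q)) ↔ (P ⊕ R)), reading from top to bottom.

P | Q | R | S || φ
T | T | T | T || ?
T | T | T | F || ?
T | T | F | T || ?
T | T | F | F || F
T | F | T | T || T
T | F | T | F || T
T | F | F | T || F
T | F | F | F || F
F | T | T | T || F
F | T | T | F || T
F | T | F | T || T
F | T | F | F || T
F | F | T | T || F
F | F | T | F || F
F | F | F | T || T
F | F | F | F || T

T, F, F

Row P=T, Q=T, R=T, S=T: ((R → S) ∨ ¬(((Q ∧ P) ⊕ (¬(Q ∨ P) ∧ S ∧ S)) ∨ Q)) = T, (P ⊕ R) = F, (((R → S) ∨ ¬(((Q ∧ P) ⊕ (¬(Q ∨ P) ∧ S ∧ S)) ∨ Q)) ↔ (P ⊕ R)) = F, so the formula = T.
Row P=T, Q=T, R=T, S=F: ((R → S) ∨ ¬(((Q ∧ P) ⊕ (¬(Q ∨ P) ∧ S ∧ S)) ∨ Q)) = F, (P ⊕ R) = F, (((R → S) ∨ ¬(((Q ∧ P) ⊕ (¬(Q ∨ P) ∧ S ∧ S)) ∨ Q)) ↔ (P ⊕ R)) = T, so the formula = F.
Row P=T, Q=T, R=F, S=T: ((R → S) ∨ ¬(((Q ∧ P) ⊕ (¬(Q ∨ P) ∧ S ∧ S)) ∨ Q)) = T, (P ⊕ R) = T, (((R → S) ∨ ¬(((Q ∧ P) ⊕ (¬(Q ∨ P) ∧ S ∧ S)) ∨ Q)) ↔ (P ⊕ R)) = T, so the formula = F.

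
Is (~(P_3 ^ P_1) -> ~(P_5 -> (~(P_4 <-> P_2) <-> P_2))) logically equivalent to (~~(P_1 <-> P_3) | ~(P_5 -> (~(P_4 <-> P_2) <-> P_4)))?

not equivalent

 P_1  |  P_2  |  P_3  |  P_4  |  P_5  |   φ   |   ψ  
----- | ----- | ----- | ----- | ----- | ----- | -----
 True |  True |  True |  True |  True |  True |  True
 True |  True |  True |  True | False | False |  True
 True |  True |  True | False |  True | False |  True
 True |  True |  True | False | False | False |  True
 True |  True | False |  True |  True |  True |  True
 True |  True | False |  True | False |  True | False
 True |  True | False | False |  True |  True |  True
 True |  True | False | False | False |  True | False
 True | False |  True |  True |  True |  True |  True
 True | False |  True |  True | False | False |  True
 True | False |  True | False |  True | False |  True
 True | False |  True | False | False | False |  True
 True | False | False |  True |  True |  True | False
 True | False | False |  True | False |  True | False
 True | False | False | False |  True |  True | False
 True | False | False | False | False |  True | False
False |  True |  True |  True |  True |  True |  True
False |  True |  True |  True | False |  True | False
False |  True |  True | False |  True |  True |  True
False |  True |  True | False | False |  True | False
False |  True | False |  True |  True |  True |  True
False |  True | False |  True | False | False |  True
False |  True | False | False |  True | False |  True
False |  True | False | False | False | False |  True
False | False |  True |  True |  True |  True | False
False | False |  True |  True | False |  True | False
False | False |  True | False |  True |  True | False
False | False |  True | False | False |  True | False
False | False | False |  True |  True |  True |  True
False | False | False |  True | False | False |  True
False | False | False | False |  True | False |  True
False | False | False | False | False | False |  True
The columns differ at P_1=True, P_2=True, P_3=True, P_4=True, P_5=False (φ=False, ψ=True), so they are not equivalent.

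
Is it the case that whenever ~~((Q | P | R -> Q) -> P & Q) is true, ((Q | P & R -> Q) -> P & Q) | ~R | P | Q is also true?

P  Q  R  |  φ  ψ
T  T  T  |  T  T
T  T  F  |  T  T
T  F  T  |  T  T
T  F  F  |  T  T
F  T  T  |  F  T
F  T  F  |  F  T
F  F  T  |  T  F
F  F  F  |  F  T
At P=F, Q=F, R=T we have φ true but ψ false, so φ does not entail ψ.

no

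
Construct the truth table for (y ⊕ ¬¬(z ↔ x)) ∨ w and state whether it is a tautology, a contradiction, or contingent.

x | y | z | w | ((y ⊕ ¬¬(z ↔ x)) ∨ w)
- | - | - | - | ---------------------
F | F | F | F |           T          
F | F | F | T |           T          
F | F | T | F |           F          
F | F | T | T |           T          
F | T | F | F |           F          
F | T | F | T |           T          
F | T | T | F |           T          
F | T | T | T |           T          
T | F | F | F |           F          
T | F | F | T |           T          
T | F | T | F |           T          
T | F | T | T |           T          
T | T | F | F |           T          
T | T | F | T |           T          
T | T | T | F |           F          
T | T | T | T |           T          
12 of 16 rows are T, so the formula is contingent.

contingent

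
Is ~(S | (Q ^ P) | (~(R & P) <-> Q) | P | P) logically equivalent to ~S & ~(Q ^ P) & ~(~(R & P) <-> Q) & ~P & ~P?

  P      Q      R      S    |    φ      ψ  
False  False  False  False  |   True   True
False  False  False   True  |  False  False
False  False   True  False  |   True   True
False  False   True   True  |  False  False
False   True  False  False  |  False  False
False   True  False   True  |  False  False
False   True   True  False  |  False  False
False   True   True   True  |  False  False
 True  False  False  False  |  False  False
 True  False  False   True  |  False  False
 True  False   True  False  |  False  False
 True  False   True   True  |  False  False
 True   True  False  False  |  False  False
 True   True  False   True  |  False  False
 True   True   True  False  |  False  False
 True   True   True   True  |  False  False
The columns for φ and ψ agree on every row, so they are logically equivalent.

equivalent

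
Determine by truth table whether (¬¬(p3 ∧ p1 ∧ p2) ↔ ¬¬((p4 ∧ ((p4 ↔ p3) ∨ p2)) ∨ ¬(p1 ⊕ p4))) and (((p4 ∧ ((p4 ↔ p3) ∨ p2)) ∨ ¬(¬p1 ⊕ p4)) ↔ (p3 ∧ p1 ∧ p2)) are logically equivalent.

not equivalent

p1 | p2 | p3 | p4 || φ | ψ
T  | T  | T  | T  || T | T
T  | T  | T  | F  || F | T
T  | T  | F  | T  || F | F
T  | T  | F  | F  || T | F
T  | F  | T  | T  || F | F
T  | F  | T  | F  || T | F
T  | F  | F  | T  || F | T
T  | F  | F  | F  || T | F
F  | T  | T  | T  || F | F
F  | T  | T  | F  || F | T
F  | T  | F  | T  || F | F
F  | T  | F  | F  || F | T
F  | F  | T  | T  || F | F
F  | F  | T  | F  || F | T
F  | F  | F  | T  || T | F
F  | F  | F  | F  || F | T
The columns differ at p1=T, p2=T, p3=T, p4=F (φ=F, ψ=T), so they are not equivalent.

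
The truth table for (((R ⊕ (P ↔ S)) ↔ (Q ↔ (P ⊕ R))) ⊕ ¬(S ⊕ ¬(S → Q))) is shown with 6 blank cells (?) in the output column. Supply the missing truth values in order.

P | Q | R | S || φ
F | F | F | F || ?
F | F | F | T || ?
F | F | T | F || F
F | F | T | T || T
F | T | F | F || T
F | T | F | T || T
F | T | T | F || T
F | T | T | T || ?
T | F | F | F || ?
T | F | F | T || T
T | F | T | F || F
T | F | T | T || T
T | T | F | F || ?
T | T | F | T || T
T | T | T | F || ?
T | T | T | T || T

F, T, T, F, T, T

Row P=F, Q=F, R=F, S=F: ((R ⊕ (P ↔ S)) ↔ (Q ↔ (P ⊕ R))) = T, ¬(S ⊕ ¬(S → Q)) = T, so the formula = F.
Row P=F, Q=F, R=F, S=T: ((R ⊕ (P ↔ S)) ↔ (Q ↔ (P ⊕ R))) = F, ¬(S ⊕ ¬(S → Q)) = T, so the formula = T.
Row P=F, Q=T, R=T, S=T: ((R ⊕ (P ↔ S)) ↔ (Q ↔ (P ⊕ R))) = T, ¬(S ⊕ ¬(S → Q)) = F, so the formula = T.
Row P=T, Q=F, R=F, S=F: ((R ⊕ (P ↔ S)) ↔ (Q ↔ (P ⊕ R))) = T, ¬(S ⊕ ¬(S → Q)) = T, so the formula = F.
Row P=T, Q=T, R=F, S=F: ((R ⊕ (P ↔ S)) ↔ (Q ↔ (P ⊕ R))) = F, ¬(S ⊕ ¬(S → Q)) = T, so the formula = T.
Row P=T, Q=T, R=T, S=F: ((R ⊕ (P ↔ S)) ↔ (Q ↔ (P ⊕ R))) = F, ¬(S ⊕ ¬(S → Q)) = T, so the formula = T.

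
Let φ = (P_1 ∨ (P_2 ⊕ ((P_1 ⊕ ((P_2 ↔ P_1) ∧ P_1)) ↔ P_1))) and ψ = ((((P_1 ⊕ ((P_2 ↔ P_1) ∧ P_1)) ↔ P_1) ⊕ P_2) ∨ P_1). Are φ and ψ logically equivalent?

P_1  P_2  |  φ  ψ
 F    F   |  T  T
 F    T   |  F  F
 T    F   |  T  T
 T    T   |  T  T
The columns for φ and ψ agree on every row, so they are logically equivalent.

equivalent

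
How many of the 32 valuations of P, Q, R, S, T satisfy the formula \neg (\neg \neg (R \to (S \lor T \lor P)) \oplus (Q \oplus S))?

16

P | Q | R | S | T || φ
F | F | F | F | F || F
F | F | F | F | T || F
F | F | F | T | F || T
F | F | F | T | T || T
F | F | T | F | F || T
F | F | T | F | T || F
F | F | T | T | F || T
F | F | T | T | T || T
F | T | F | F | F || T
F | T | F | F | T || T
F | T | F | T | F || F
F | T | F | T | T || F
F | T | T | F | F || F
F | T | T | F | T || T
F | T | T | T | F || F
F | T | T | T | T || F
T | F | F | F | F || F
T | F | F | F | T || F
T | F | F | T | F || T
T | F | F | T | T || T
T | F | T | F | F || F
T | F | T | F | T || F
T | F | T | T | F || T
T | F | T | T | T || T
T | T | F | F | F || T
T | T | F | F | T || T
T | T | F | T | F || F
T | T | F | T | T || F
T | T | T | F | F || T
T | T | T | F | T || T
T | T | T | T | F || F
T | T | T | T | T || F
The formula is true on 16 of the 32 rows.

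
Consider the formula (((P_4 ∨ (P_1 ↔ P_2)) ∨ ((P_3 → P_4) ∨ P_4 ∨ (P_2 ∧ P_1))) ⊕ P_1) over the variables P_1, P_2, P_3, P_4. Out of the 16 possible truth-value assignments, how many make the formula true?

P_1 | P_2 | P_3 | P_4 | φ
--- | --- | --- | --- | -
 T  |  T  |  T  |  T  | F
 T  |  T  |  T  |  F  | F
 T  |  T  |  F  |  T  | F
 T  |  T  |  F  |  F  | F
 T  |  F  |  T  |  T  | F
 T  |  F  |  T  |  F  | T
 T  |  F  |  F  |  T  | F
 T  |  F  |  F  |  F  | F
 F  |  T  |  T  |  T  | T
 F  |  T  |  T  |  F  | F
 F  |  T  |  F  |  T  | T
 F  |  T  |  F  |  F  | T
 F  |  F  |  T  |  T  | T
 F  |  F  |  T  |  F  | T
 F  |  F  |  F  |  T  | T
 F  |  F  |  F  |  F  | T
The formula is true on 8 of the 16 rows.

8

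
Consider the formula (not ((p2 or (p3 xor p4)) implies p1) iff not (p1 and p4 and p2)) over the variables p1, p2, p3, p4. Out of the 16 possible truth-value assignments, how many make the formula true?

p1 | p2 | p3 | p4 | (p3 xor p4) | (p2 or (p3 xor p4)) | (p1 and p4 and p2) | not (p1 and p4 and p2) | φ
-- | -- | -- | -- | ----------- | ------------------- | ------------------ | ---------------------- | -
F  | F  | F  | F  |      F      |          F          |         F          |           T            | F
F  | F  | F  | T  |      T      |          T          |         F          |           T            | T
F  | F  | T  | F  |      T      |          T          |         F          |           T            | T
F  | F  | T  | T  |      F      |          F          |         F          |           T            | F
F  | T  | F  | F  |      F      |          T          |         F          |           T            | T
F  | T  | F  | T  |      T      |          T          |         F          |           T            | T
F  | T  | T  | F  |      T      |          T          |         F          |           T            | T
F  | T  | T  | T  |      F      |          T          |         F          |           T            | T
T  | F  | F  | F  |      F      |          F          |         F          |           T            | F
T  | F  | F  | T  |      T      |          T          |         F          |           T            | F
T  | F  | T  | F  |      T      |          T          |         F          |           T            | F
T  | F  | T  | T  |      F      |          F          |         F          |           T            | F
T  | T  | F  | F  |      F      |          T          |         F          |           T            | F
T  | T  | F  | T  |      T      |          T          |         T          |           F            | T
T  | T  | T  | F  |      T      |          T          |         F          |           T            | F
T  | T  | T  | T  |      F      |          T          |         T          |           F            | T
The formula is true on 8 of the 16 rows.

8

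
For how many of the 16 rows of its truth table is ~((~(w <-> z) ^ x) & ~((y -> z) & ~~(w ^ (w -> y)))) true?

x | y | z | w || φ
T | T | T | T || F
T | T | T | F || T
T | T | F | T || T
T | T | F | F || F
T | F | T | T || T
T | F | T | F || T
T | F | F | T || T
T | F | F | F || T
F | T | T | T || T
F | T | T | F || T
F | T | F | T || F
F | T | F | F || T
F | F | T | T || T
F | F | T | F || T
F | F | F | T || T
F | F | F | F || T
The formula is true on 13 of the 16 rows.

13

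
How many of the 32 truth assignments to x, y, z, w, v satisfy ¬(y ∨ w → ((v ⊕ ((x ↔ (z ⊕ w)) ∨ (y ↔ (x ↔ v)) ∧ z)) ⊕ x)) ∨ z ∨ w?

26

x | y | z | w | v || φ
T | T | T | T | T || T
T | T | T | T | F || T
T | T | T | F | T || T
T | T | T | F | F || T
T | T | F | T | T || T
T | T | F | T | F || T
T | T | F | F | T || T
T | T | F | F | F || F
T | F | T | T | T || T
T | F | T | T | F || T
T | F | T | F | T || T
T | F | T | F | F || T
T | F | F | T | T || T
T | F | F | T | F || T
T | F | F | F | T || F
T | F | F | F | F || F
F | T | T | T | T || T
F | T | T | T | F || T
F | T | T | F | T || T
F | T | T | F | F || T
F | T | F | T | T || T
F | T | F | T | F || T
F | T | F | F | T || T
F | T | F | F | F || F
F | F | T | T | T || T
F | F | T | T | F || T
F | F | T | F | T || T
F | F | T | F | F || T
F | F | F | T | T || T
F | F | F | T | F || T
F | F | F | F | T || F
F | F | F | F | F || F
The formula is true on 26 of the 32 rows.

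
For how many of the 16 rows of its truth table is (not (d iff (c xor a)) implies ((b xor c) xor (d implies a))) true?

a | b | c | d | (c xor a) | (d iff (c xor a)) | not (d iff (c xor a)) | (b xor c) | (d implies a) | φ
- | - | - | - | --------- | ----------------- | --------------------- | --------- | ------------- | -
0 | 0 | 0 | 0 |     0     |         1         |           0           |     0     |       1       | 1
0 | 0 | 0 | 1 |     0     |         0         |           1           |     0     |       0       | 0
0 | 0 | 1 | 0 |     1     |         0         |           1           |     1     |       1       | 0
0 | 0 | 1 | 1 |     1     |         1         |           0           |     1     |       0       | 1
0 | 1 | 0 | 0 |     0     |         1         |           0           |     1     |       1       | 1
0 | 1 | 0 | 1 |     0     |         0         |           1           |     1     |       0       | 1
0 | 1 | 1 | 0 |     1     |         0         |           1           |     0     |       1       | 1
0 | 1 | 1 | 1 |     1     |         1         |           0           |     0     |       0       | 1
1 | 0 | 0 | 0 |     1     |         0         |           1           |     0     |       1       | 1
1 | 0 | 0 | 1 |     1     |         1         |           0           |     0     |       1       | 1
1 | 0 | 1 | 0 |     0     |         1         |           0           |     1     |       1       | 1
1 | 0 | 1 | 1 |     0     |         0         |           1           |     1     |       1       | 0
1 | 1 | 0 | 0 |     1     |         0         |           1           |     1     |       1       | 0
1 | 1 | 0 | 1 |     1     |         1         |           0           |     1     |       1       | 1
1 | 1 | 1 | 0 |     0     |         1         |           0           |     0     |       1       | 1
1 | 1 | 1 | 1 |     0     |         0         |           1           |     0     |       1       | 1
The formula is true on 12 of the 16 rows.

12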